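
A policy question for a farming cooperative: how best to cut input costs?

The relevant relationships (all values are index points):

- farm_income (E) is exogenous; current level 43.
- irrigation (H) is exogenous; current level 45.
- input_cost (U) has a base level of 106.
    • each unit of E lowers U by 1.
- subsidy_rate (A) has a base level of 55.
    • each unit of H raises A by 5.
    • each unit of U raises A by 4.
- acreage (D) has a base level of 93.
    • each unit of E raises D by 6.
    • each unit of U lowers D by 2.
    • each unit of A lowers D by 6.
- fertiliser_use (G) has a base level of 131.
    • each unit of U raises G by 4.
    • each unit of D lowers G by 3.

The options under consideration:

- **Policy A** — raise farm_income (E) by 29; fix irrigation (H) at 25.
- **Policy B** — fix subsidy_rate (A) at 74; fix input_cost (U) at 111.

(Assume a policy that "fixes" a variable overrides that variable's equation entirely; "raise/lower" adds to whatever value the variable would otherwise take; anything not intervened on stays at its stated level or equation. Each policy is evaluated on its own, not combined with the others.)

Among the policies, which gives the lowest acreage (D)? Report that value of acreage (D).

Policy A (E + 29, H := 25):
  E = 43 + 29 = 72
  H = 25
  U = 106 − 72 = 34
  A = 55 + 5·25 + 4·34 = 316
  D = 93 + 6·72 − 2·34 − 6·316 = -1439
Policy B (A := 74, U := 111):
  E = 43
  H = 45
  U = 111
  A = 74
  D = 93 + 6·43 − 2·111 − 6·74 = -315
Comparing — Policy A: D=-1439, Policy B: D=-315. Lowest is -1439 (Policy A).

-1439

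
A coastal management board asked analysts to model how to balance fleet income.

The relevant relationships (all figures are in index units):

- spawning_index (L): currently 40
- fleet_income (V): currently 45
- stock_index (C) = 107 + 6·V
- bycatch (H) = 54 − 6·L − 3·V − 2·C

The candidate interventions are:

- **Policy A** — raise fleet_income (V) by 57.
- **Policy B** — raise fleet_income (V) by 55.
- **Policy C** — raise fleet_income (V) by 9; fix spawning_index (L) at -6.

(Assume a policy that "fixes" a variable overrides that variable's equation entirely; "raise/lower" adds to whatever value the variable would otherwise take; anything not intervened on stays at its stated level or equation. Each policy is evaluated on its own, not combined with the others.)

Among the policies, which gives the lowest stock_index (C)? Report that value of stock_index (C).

431

Policy A (V + 57):
  V = 45 + 57 = 102
  C = 107 + 6·102 = 719
Policy B (V + 55):
  V = 45 + 55 = 100
  C = 107 + 6·100 = 707
Policy C (V + 9, L := -6):
  V = 45 + 9 = 54
  C = 107 + 6·54 = 431
Comparing — Policy A: C=719, Policy B: C=707, Policy C: C=431. Lowest is 431 (Policy C).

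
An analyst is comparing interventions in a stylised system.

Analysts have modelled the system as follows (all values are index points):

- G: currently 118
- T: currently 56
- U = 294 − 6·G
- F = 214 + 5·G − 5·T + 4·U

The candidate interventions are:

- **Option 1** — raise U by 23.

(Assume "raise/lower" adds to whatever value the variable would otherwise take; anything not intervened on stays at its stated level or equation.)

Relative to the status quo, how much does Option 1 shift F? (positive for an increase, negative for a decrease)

92

Baseline:
  G = 118
  T = 56
  U = 294 − 6·118 = -414
  F = 214 + 5·118 − 5·56 + 4·(-414) = -1132
Option 1 (U + 23):
  G = 118
  T = 56
  U = 294 − 6·118 (+23 from intervention) = -391
  F = 214 + 5·118 − 5·56 + 4·(-391) = -1040
Change in F: -1040 − (-1132) = 92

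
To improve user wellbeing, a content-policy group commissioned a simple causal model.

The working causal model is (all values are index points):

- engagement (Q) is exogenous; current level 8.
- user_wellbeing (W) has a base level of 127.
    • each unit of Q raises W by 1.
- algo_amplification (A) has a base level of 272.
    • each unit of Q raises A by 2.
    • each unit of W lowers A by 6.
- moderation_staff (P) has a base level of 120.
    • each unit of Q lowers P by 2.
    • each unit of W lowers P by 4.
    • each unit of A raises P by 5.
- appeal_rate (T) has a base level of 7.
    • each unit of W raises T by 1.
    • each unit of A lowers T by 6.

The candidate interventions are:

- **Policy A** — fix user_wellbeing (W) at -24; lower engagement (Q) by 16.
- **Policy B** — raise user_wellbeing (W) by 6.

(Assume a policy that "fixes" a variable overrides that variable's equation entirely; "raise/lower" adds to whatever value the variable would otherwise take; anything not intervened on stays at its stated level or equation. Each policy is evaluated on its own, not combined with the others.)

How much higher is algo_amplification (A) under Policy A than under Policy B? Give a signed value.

Policy A (W := -24, Q − 16):
  Q = 8 − 16 = -8
  W = -24
  A = 272 + 2·(-8) − 6·(-24) = 400
Policy B (W + 6):
  Q = 8
  W = 127 + 8 (+6 from intervention) = 141
  A = 272 + 2·8 − 6·141 = -558
A: 400 − (-558) = 958

958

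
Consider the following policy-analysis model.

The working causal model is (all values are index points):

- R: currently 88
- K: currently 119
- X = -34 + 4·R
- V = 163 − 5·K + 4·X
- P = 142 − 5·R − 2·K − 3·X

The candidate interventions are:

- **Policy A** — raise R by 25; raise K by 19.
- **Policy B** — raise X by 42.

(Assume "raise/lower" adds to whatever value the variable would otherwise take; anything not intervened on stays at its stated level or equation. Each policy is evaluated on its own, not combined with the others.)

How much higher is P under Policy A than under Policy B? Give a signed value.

Policy A (R + 25, K + 19):
  R = 88 + 25 = 113
  K = 119 + 19 = 138
  X = -34 + 4·113 = 418
  P = 142 − 5·113 − 2·138 − 3·418 = -1953
Policy B (X + 42):
  R = 88
  K = 119
  X = -34 + 4·88 (+42 from intervention) = 360
  P = 142 − 5·88 − 2·119 − 3·360 = -1616
P: -1953 − (-1616) = -337

-337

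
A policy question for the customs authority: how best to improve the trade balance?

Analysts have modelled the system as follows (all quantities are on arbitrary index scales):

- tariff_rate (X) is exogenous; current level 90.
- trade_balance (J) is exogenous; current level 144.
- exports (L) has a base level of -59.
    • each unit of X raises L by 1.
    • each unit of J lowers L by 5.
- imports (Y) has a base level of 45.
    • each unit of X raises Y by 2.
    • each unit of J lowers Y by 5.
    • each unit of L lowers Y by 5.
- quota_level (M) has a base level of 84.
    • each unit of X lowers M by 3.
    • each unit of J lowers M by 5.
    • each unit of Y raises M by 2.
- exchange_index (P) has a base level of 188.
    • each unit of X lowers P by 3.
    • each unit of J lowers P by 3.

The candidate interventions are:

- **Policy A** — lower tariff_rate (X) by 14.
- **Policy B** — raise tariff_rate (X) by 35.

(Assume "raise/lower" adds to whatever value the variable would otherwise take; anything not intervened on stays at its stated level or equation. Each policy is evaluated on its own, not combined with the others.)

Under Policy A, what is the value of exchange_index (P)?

-472

Policy A (X − 14):
  X = 90 − 14 = 76
  J = 144
  P = 188 − 3·76 − 3·144 = -472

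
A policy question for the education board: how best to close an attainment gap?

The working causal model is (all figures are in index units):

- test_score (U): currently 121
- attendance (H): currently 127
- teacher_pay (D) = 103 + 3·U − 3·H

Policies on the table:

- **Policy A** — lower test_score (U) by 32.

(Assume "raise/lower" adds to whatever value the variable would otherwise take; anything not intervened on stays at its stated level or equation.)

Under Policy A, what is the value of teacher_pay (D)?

Policy A (U − 32):
  U = 121 − 32 = 89
  H = 127
  D = 103 + 3·89 − 3·127 = -11

-11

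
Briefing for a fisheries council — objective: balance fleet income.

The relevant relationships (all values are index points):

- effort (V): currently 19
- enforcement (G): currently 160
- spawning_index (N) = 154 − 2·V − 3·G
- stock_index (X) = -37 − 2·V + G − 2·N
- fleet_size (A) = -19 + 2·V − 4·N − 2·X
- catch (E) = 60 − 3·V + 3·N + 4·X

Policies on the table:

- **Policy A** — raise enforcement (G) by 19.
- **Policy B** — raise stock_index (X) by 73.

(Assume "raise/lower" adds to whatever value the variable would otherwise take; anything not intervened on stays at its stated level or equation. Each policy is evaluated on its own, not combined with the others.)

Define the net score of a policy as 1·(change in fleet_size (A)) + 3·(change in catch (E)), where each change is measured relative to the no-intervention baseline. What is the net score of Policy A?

1045

Baseline:
  V = 19
  G = 160
  N = 154 − 2·19 − 3·160 = -364
  X = -37 − 2·19 + 160 − 2·(-364) = 813
  A = -19 + 2·19 − 4·(-364) − 2·813 = -151
  E = 60 − 3·19 + 3·(-364) + 4·813 = 2163
Policy A (G + 19):
  V = 19
  G = 160 + 19 = 179
  N = 154 − 2·19 − 3·179 = -421
  X = -37 − 2·19 + 179 − 2·(-421) = 946
  A = -19 + 2·19 − 4·(-421) − 2·946 = -189
  E = 60 − 3·19 + 3·(-421) + 4·946 = 2524
ΔA = -189 − (-151) = -38; ΔE = 2524 − 2163 = 361
Score = 1·(-38) + 3·361 = 1045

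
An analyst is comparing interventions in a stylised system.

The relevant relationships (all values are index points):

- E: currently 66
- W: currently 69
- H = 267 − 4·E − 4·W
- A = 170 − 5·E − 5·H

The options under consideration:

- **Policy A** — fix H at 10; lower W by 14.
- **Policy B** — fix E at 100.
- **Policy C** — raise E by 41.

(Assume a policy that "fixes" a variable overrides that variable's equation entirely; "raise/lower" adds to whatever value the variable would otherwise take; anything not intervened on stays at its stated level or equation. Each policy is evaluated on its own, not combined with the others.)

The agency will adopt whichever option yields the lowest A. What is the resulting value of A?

Policy A (H := 10, W − 14):
  E = 66
  W = 69 − 14 = 55
  H = 10
  A = 170 − 5·66 − 5·10 = -210
Policy B (E := 100):
  E = 100
  W = 69
  H = 267 − 4·100 − 4·69 = -409
  A = 170 − 5·100 − 5·(-409) = 1715
Policy C (E + 41):
  E = 66 + 41 = 107
  W = 69
  H = 267 − 4·107 − 4·69 = -437
  A = 170 − 5·107 − 5·(-437) = 1820
Comparing — Policy A: A=-210, Policy B: A=1715, Policy C: A=1820. Lowest is -210 (Policy A).

-210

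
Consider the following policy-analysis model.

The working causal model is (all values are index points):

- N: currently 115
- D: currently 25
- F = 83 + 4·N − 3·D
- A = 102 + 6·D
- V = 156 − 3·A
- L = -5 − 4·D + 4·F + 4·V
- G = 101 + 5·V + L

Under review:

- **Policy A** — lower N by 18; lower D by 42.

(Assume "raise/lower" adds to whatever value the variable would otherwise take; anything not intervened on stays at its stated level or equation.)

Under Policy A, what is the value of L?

Policy A (N − 18, D − 42):
  N = 115 − 18 = 97
  D = 25 − 42 = -17
  F = 83 + 4·97 − 3·(-17) = 522
  A = 102 + 6·(-17) = 0
  V = 156 − 3·0 = 156
  L = -5 − 4·(-17) + 4·522 + 4·156 = 2775

2775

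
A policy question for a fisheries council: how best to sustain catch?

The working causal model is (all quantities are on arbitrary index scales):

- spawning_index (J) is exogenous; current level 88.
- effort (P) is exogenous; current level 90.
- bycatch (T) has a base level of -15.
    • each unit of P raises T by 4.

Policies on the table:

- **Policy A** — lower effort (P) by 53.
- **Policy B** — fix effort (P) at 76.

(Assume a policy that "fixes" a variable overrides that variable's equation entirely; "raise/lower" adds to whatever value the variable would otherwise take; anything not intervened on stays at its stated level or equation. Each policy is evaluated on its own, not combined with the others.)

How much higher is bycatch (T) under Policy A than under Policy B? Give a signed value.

Policy A (P − 53):
  P = 90 − 53 = 37
  T = -15 + 4·37 = 133
Policy B (P := 76):
  P = 76
  T = -15 + 4·76 = 289
T: 133 − 289 = -156

-156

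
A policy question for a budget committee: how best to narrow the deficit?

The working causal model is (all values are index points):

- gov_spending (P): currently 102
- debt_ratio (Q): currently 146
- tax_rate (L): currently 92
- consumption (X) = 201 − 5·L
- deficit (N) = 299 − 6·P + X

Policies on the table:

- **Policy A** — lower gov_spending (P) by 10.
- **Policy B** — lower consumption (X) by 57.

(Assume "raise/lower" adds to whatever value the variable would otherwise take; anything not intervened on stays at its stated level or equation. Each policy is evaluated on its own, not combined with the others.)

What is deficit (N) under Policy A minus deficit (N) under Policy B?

117

Policy A (P − 10):
  P = 102 − 10 = 92
  L = 92
  X = 201 − 5·92 = -259
  N = 299 − 6·92 + (-259) = -512
Policy B (X − 57):
  P = 102
  L = 92
  X = 201 − 5·92 (−57 from intervention) = -316
  N = 299 − 6·102 + (-316) = -629
N: -512 − (-629) = 117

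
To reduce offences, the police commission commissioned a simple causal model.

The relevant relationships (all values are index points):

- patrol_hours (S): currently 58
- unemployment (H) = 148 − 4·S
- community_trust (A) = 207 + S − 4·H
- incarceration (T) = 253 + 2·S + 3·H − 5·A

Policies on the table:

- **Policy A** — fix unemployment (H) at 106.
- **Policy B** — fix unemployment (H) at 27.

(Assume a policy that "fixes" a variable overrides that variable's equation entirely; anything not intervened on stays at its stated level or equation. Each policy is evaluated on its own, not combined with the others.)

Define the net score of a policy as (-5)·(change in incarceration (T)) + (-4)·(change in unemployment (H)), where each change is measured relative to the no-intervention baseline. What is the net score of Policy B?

-13209

Baseline:
  S = 58
  H = 148 − 4·58 = -84
  A = 207 + 58 − 4·(-84) = 601
  T = 253 + 2·58 + 3·(-84) − 5·601 = -2888
Policy B (H := 27):
  S = 58
  H = 27
  A = 207 + 58 − 4·27 = 157
  T = 253 + 2·58 + 3·27 − 5·157 = -335
ΔT = -335 − (-2888) = 2553; ΔH = 27 − (-84) = 111
Score = (-5)·2553 + (-4)·111 = -13209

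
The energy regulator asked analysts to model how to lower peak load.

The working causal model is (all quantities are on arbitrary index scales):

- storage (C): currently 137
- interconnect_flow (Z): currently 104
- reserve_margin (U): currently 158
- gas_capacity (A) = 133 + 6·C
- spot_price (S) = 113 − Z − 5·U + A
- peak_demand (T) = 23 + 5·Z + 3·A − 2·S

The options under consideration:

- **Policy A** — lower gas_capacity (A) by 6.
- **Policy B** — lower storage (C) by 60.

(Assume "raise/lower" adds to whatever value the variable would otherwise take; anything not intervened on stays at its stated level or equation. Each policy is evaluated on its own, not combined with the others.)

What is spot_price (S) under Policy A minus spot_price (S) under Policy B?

354

Policy A (A − 6):
  C = 137
  Z = 104
  U = 158
  A = 133 + 6·137 (−6 from intervention) = 949
  S = 113 − 104 − 5·158 + 949 = 168
Policy B (C − 60):
  C = 137 − 60 = 77
  Z = 104
  U = 158
  A = 133 + 6·77 = 595
  S = 113 − 104 − 5·158 + 595 = -186
S: 168 − (-186) = 354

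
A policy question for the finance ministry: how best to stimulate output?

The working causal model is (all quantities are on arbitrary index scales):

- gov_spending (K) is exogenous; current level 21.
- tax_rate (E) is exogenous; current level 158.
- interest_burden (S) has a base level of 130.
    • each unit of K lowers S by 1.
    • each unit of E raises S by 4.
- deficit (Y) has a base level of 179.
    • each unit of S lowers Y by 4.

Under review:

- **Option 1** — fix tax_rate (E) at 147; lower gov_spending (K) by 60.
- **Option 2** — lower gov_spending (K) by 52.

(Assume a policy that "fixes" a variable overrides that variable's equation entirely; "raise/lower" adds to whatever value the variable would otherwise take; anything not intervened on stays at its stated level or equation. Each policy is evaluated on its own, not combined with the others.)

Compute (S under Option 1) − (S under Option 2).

-36

Option 1 (E := 147, K − 60):
  K = 21 − 60 = -39
  E = 147
  S = 130 − (-39) + 4·147 = 757
Option 2 (K − 52):
  K = 21 − 52 = -31
  E = 158
  S = 130 − (-31) + 4·158 = 793
S: 757 − 793 = -36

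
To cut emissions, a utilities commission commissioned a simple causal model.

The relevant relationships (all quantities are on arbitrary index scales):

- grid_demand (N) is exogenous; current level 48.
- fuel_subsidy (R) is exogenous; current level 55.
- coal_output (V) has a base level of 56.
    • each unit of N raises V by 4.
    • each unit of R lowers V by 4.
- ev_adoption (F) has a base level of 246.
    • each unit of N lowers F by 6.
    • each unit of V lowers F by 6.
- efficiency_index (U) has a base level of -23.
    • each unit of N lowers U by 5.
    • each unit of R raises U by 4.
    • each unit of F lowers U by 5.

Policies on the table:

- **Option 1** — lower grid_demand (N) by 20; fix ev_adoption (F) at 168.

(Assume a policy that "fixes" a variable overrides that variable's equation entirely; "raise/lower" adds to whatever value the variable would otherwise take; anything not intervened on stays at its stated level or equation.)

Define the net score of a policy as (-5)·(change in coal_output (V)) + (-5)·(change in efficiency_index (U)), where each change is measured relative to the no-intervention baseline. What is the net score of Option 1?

9350

Baseline:
  N = 48
  R = 55
  V = 56 + 4·48 − 4·55 = 28
  F = 246 − 6·48 − 6·28 = -210
  U = -23 − 5·48 + 4·55 − 5·(-210) = 1007
Option 1 (N − 20, F := 168):
  N = 48 − 20 = 28
  R = 55
  V = 56 + 4·28 − 4·55 = -52
  F = 168
  U = -23 − 5·28 + 4·55 − 5·168 = -783
ΔV = -52 − 28 = -80; ΔU = -783 − 1007 = -1790
Score = (-5)·(-80) + (-5)·(-1790) = 9350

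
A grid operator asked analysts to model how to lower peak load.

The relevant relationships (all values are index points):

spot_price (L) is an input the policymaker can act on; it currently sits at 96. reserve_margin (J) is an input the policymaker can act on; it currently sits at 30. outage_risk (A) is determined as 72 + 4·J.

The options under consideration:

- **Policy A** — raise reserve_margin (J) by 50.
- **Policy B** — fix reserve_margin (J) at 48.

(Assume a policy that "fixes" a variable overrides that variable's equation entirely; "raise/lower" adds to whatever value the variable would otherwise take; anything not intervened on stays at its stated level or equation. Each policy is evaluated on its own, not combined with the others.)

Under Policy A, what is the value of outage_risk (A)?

Policy A (J + 50):
  J = 30 + 50 = 80
  A = 72 + 4·80 = 392

392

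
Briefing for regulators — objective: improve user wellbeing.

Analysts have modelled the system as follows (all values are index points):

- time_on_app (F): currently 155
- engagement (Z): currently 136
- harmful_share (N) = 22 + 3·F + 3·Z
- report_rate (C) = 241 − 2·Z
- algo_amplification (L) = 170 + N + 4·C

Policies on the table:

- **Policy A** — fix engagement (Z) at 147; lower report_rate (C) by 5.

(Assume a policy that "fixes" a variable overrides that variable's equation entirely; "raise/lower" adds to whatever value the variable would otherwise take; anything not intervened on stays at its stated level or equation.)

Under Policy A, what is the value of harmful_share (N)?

928

Policy A (Z := 147, C − 5):
  F = 155
  Z = 147
  N = 22 + 3·155 + 3·147 = 928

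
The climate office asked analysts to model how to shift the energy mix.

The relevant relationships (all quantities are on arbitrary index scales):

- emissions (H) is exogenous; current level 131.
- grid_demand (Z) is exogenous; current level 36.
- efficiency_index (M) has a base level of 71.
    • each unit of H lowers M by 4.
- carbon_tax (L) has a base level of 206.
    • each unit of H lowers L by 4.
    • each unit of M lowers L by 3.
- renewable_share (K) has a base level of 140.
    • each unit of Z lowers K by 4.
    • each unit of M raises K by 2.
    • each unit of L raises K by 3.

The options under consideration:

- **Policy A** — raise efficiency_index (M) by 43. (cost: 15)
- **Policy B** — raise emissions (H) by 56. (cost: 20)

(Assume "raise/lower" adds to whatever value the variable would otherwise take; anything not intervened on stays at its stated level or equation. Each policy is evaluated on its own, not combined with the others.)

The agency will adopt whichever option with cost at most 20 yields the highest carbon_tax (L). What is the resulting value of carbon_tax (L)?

Policy A (M + 43):
  H = 131
  M = 71 − 4·131 (+43 from intervention) = -410
  L = 206 − 4·131 − 3·(-410) = 912
Policy B (H + 56):
  H = 131 + 56 = 187
  M = 71 − 4·187 = -677
  L = 206 − 4·187 − 3·(-677) = 1489
Comparing — Policy A: L=912, Policy B: L=1489. Highest is 1489 (Policy B).

1489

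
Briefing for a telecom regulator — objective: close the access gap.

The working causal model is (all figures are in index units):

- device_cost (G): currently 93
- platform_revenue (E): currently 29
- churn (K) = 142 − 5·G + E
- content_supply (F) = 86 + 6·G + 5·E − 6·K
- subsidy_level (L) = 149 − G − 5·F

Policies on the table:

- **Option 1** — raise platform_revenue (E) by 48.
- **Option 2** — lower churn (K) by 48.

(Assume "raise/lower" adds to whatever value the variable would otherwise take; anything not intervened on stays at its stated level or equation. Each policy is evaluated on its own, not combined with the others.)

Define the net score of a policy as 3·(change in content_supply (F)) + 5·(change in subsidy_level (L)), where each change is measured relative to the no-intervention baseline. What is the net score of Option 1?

1056

Baseline:
  G = 93
  E = 29
  K = 142 − 5·93 + 29 = -294
  F = 86 + 6·93 + 5·29 − 6·(-294) = 2553
  L = 149 − 93 − 5·2553 = -12709
Option 1 (E + 48):
  G = 93
  E = 29 + 48 = 77
  K = 142 − 5·93 + 77 = -246
  F = 86 + 6·93 + 5·77 − 6·(-246) = 2505
  L = 149 − 93 − 5·2505 = -12469
ΔF = 2505 − 2553 = -48; ΔL = -12469 − (-12709) = 240
Score = 3·(-48) + 5·240 = 1056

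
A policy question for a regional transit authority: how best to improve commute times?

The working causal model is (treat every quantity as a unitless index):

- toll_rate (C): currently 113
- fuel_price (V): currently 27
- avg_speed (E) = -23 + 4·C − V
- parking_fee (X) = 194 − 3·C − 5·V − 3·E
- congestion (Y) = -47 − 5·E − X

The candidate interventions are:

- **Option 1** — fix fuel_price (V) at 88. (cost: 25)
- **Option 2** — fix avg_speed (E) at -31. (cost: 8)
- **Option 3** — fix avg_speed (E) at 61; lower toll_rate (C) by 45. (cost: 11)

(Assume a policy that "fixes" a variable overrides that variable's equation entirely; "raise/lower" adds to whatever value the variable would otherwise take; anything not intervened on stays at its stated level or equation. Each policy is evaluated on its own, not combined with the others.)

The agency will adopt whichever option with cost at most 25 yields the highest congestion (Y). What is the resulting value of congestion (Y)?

295

Option 1 (V := 88):
  C = 113
  V = 88
  E = -23 + 4·113 − 88 = 341
  X = 194 − 3·113 − 5·88 − 3·341 = -1608
  Y = -47 − 5·341 − (-1608) = -144
Option 2 (E := -31):
  C = 113
  V = 27
  E = -31
  X = 194 − 3·113 − 5·27 − 3·(-31) = -187
  Y = -47 − 5·(-31) − (-187) = 295
Option 3 (E := 61, C − 45):
  C = 113 − 45 = 68
  V = 27
  E = 61
  X = 194 − 3·68 − 5·27 − 3·61 = -328
  Y = -47 − 5·61 − (-328) = -24
Comparing — Option 1: Y=-144, Option 2: Y=295, Option 3: Y=-24. Highest is 295 (Option 2).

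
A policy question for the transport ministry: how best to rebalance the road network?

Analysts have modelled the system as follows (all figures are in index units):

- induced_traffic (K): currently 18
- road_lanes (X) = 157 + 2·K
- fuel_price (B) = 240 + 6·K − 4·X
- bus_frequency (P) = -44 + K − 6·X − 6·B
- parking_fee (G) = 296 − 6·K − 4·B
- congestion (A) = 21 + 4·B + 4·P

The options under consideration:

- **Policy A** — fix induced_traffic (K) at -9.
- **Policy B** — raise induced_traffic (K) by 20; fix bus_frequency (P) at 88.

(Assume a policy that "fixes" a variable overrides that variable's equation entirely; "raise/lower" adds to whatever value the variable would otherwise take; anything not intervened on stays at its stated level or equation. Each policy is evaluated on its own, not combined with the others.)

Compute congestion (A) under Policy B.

-1483

Policy B (K + 20, P := 88):
  K = 18 + 20 = 38
  X = 157 + 2·38 = 233
  B = 240 + 6·38 − 4·233 = -464
  P = 88
  A = 21 + 4·(-464) + 4·88 = -1483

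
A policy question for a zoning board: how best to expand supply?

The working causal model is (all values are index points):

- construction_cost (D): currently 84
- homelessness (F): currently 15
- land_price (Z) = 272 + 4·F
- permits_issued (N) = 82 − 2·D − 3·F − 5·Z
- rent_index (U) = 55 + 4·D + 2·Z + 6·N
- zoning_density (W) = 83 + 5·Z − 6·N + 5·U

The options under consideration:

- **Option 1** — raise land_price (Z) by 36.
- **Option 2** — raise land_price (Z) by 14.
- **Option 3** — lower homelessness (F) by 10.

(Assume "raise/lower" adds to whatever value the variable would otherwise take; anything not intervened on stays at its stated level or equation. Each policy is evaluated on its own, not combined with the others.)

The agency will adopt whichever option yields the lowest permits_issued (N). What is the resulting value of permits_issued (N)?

Option 1 (Z + 36):
  D = 84
  F = 15
  Z = 272 + 4·15 (+36 from intervention) = 368
  N = 82 − 2·84 − 3·15 − 5·368 = -1971
Option 2 (Z + 14):
  D = 84
  F = 15
  Z = 272 + 4·15 (+14 from intervention) = 346
  N = 82 − 2·84 − 3·15 − 5·346 = -1861
Option 3 (F − 10):
  D = 84
  F = 15 − 10 = 5
  Z = 272 + 4·5 = 292
  N = 82 − 2·84 − 3·5 − 5·292 = -1561
Comparing — Option 1: N=-1971, Option 2: N=-1861, Option 3: N=-1561. Lowest is -1971 (Option 1).

-1971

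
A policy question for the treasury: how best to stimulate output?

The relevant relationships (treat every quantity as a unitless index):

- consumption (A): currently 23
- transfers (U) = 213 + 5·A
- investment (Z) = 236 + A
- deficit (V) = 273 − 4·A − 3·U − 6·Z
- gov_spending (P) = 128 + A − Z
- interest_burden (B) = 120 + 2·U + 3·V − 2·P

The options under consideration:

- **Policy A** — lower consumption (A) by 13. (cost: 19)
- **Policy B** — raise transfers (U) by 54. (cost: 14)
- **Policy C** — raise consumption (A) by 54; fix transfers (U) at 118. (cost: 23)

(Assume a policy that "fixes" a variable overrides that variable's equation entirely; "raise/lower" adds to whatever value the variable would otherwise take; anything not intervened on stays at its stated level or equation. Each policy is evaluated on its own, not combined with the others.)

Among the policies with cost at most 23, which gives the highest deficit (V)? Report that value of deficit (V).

-2032

Policy A (A − 13):
  A = 23 − 13 = 10
  U = 213 + 5·10 = 263
  Z = 236 + 10 = 246
  V = 273 − 4·10 − 3·263 − 6·246 = -2032
Policy B (U + 54):
  A = 23
  U = 213 + 5·23 (+54 from intervention) = 382
  Z = 236 + 23 = 259
  V = 273 − 4·23 − 3·382 − 6·259 = -2519
Policy C (A + 54, U := 118):
  A = 23 + 54 = 77
  U = 118
  Z = 236 + 77 = 313
  V = 273 − 4·77 − 3·118 − 6·313 = -2267
Comparing — Policy A: V=-2032, Policy B: V=-2519, Policy C: V=-2267. Highest is -2032 (Policy A).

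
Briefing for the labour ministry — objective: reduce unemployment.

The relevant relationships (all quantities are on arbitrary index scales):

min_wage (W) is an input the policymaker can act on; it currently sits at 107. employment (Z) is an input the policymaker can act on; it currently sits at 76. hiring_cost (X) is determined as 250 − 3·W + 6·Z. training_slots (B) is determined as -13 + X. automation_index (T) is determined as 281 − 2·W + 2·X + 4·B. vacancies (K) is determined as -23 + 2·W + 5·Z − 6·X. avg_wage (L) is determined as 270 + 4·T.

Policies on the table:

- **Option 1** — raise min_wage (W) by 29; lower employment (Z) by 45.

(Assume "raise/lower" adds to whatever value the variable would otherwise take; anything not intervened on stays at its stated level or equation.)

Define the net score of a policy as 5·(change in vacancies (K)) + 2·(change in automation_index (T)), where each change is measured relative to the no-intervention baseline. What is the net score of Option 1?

5475

Baseline:
  W = 107
  Z = 76
  X = 250 − 3·107 + 6·76 = 385
  B = -13 + 385 = 372
  T = 281 − 2·107 + 2·385 + 4·372 = 2325
  K = -23 + 2·107 + 5·76 − 6·385 = -1739
Option 1 (W + 29, Z − 45):
  W = 107 + 29 = 136
  Z = 76 − 45 = 31
  X = 250 − 3·136 + 6·31 = 28
  B = -13 + 28 = 15
  T = 281 − 2·136 + 2·28 + 4·15 = 125
  K = -23 + 2·136 + 5·31 − 6·28 = 236
ΔK = 236 − (-1739) = 1975; ΔT = 125 − 2325 = -2200
Score = 5·1975 + 2·(-2200) = 5475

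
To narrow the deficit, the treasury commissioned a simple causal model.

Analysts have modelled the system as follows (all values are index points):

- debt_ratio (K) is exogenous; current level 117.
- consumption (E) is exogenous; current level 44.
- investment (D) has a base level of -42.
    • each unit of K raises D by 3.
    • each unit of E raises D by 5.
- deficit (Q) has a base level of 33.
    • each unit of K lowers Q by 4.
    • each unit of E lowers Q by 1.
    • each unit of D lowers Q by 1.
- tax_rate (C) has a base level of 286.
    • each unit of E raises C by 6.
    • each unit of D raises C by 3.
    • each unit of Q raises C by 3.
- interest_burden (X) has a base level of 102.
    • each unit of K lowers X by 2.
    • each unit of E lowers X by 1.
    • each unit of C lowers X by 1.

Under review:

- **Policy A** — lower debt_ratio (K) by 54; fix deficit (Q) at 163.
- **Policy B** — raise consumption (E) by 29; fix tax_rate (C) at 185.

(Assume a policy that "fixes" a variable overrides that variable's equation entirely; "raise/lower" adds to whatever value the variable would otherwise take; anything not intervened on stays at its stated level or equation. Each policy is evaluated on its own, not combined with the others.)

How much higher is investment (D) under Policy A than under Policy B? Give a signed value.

-307

Policy A (K − 54, Q := 163):
  K = 117 − 54 = 63
  E = 44
  D = -42 + 3·63 + 5·44 = 367
Policy B (E + 29, C := 185):
  K = 117
  E = 44 + 29 = 73
  D = -42 + 3·117 + 5·73 = 674
D: 367 − 674 = -307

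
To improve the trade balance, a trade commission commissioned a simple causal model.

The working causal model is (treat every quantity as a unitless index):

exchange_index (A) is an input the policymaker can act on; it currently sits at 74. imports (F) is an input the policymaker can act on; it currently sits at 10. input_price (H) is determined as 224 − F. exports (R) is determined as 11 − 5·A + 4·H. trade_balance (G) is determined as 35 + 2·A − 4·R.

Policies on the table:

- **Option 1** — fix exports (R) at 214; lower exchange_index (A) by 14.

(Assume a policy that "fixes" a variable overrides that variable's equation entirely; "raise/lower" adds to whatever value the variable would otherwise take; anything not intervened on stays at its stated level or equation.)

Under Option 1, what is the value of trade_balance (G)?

-701

Option 1 (R := 214, A − 14):
  A = 74 − 14 = 60
  F = 10
  H = 224 − 10 = 214
  R = 214
  G = 35 + 2·60 − 4·214 = -701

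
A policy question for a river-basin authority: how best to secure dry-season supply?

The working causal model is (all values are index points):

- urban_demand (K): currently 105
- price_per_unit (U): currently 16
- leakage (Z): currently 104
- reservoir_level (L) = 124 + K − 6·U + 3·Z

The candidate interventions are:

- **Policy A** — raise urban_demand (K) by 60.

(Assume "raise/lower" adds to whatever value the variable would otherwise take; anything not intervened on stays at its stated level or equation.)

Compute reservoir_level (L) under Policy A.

Policy A (K + 60):
  K = 105 + 60 = 165
  U = 16
  Z = 104
  L = 124 + 165 − 6·16 + 3·104 = 505

505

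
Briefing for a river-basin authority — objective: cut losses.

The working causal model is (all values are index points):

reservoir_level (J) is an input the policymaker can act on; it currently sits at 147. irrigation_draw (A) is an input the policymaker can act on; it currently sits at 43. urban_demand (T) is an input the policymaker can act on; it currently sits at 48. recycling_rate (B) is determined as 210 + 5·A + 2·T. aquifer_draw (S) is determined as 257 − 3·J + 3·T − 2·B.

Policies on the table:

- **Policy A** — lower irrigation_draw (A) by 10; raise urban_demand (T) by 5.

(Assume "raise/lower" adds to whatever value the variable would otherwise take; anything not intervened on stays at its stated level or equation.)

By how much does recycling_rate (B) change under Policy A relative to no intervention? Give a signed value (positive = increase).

-40

Baseline:
  A = 43
  T = 48
  B = 210 + 5·43 + 2·48 = 521
Policy A (A − 10, T + 5):
  A = 43 − 10 = 33
  T = 48 + 5 = 53
  B = 210 + 5·33 + 2·53 = 481
Change in B: 481 − 521 = -40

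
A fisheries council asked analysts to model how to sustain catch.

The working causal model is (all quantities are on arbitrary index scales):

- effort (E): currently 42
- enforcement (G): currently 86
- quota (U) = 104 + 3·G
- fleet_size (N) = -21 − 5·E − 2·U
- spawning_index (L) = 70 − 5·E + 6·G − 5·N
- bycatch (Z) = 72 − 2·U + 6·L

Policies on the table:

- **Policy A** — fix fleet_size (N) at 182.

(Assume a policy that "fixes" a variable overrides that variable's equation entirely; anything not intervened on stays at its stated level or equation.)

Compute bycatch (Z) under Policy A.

Policy A (N := 182):
  E = 42
  G = 86
  U = 104 + 3·86 = 362
  N = 182
  L = 70 − 5·42 + 6·86 − 5·182 = -534
  Z = 72 − 2·362 + 6·(-534) = -3856

-3856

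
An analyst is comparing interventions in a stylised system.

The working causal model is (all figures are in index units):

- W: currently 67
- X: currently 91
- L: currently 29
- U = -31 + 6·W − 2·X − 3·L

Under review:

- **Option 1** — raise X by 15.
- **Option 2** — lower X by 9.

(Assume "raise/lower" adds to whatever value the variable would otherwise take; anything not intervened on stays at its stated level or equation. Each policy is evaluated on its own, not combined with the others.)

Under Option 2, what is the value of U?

120

Option 2 (X − 9):
  W = 67
  X = 91 − 9 = 82
  L = 29
  U = -31 + 6·67 − 2·82 − 3·29 = 120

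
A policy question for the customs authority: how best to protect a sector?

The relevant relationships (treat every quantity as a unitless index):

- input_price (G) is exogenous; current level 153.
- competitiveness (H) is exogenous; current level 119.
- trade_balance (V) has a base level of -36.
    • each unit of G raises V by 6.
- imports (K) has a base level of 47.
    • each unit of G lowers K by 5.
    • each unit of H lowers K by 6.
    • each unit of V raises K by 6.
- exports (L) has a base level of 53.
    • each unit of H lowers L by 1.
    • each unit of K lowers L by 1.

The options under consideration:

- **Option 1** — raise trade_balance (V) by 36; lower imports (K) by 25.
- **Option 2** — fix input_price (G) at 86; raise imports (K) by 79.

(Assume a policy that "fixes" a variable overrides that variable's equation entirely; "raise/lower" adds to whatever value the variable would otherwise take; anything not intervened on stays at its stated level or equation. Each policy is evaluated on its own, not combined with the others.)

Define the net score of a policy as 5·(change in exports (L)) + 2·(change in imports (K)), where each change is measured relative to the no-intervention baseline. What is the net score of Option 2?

Baseline:
  G = 153
  H = 119
  V = -36 + 6·153 = 882
  K = 47 − 5·153 − 6·119 + 6·882 = 3860
  L = 53 − 119 − 3860 = -3926
Option 2 (G := 86, K + 79):
  G = 86
  H = 119
  V = -36 + 6·86 = 480
  K = 47 − 5·86 − 6·119 + 6·480 (+79 from intervention) = 1862
  L = 53 − 119 − 1862 = -1928
ΔL = -1928 − (-3926) = 1998; ΔK = 1862 − 3860 = -1998
Score = 5·1998 + 2·(-1998) = 5994

5994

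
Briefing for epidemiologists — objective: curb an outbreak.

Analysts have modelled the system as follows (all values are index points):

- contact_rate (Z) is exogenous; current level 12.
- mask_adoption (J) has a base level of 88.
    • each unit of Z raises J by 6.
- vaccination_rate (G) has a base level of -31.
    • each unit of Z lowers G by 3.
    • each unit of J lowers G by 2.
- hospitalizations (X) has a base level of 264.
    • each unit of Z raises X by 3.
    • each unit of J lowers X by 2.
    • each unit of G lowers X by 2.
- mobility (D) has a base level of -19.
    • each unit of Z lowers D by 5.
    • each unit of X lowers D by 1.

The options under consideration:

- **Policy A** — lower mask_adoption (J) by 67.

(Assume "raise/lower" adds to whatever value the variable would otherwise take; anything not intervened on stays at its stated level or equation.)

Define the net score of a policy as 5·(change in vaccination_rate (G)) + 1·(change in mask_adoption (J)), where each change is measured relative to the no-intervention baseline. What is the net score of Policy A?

Baseline:
  Z = 12
  J = 88 + 6·12 = 160
  G = -31 − 3·12 − 2·160 = -387
Policy A (J − 67):
  Z = 12
  J = 88 + 6·12 (−67 from intervention) = 93
  G = -31 − 3·12 − 2·93 = -253
ΔG = -253 − (-387) = 134; ΔJ = 93 − 160 = -67
Score = 5·134 + 1·(-67) = 603

603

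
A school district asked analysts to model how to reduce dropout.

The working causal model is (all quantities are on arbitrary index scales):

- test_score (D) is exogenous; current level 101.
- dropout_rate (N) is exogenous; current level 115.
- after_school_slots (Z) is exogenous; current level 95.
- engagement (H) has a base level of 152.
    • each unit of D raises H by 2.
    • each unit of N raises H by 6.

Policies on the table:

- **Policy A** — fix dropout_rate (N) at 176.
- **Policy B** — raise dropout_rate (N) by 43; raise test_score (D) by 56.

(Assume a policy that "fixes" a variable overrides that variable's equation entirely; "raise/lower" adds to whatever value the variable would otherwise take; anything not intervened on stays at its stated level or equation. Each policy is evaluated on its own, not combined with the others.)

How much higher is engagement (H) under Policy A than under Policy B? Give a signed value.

Policy A (N := 176):
  D = 101
  N = 176
  H = 152 + 2·101 + 6·176 = 1410
Policy B (N + 43, D + 56):
  D = 101 + 56 = 157
  N = 115 + 43 = 158
  H = 152 + 2·157 + 6·158 = 1414
H: 1410 − 1414 = -4

-4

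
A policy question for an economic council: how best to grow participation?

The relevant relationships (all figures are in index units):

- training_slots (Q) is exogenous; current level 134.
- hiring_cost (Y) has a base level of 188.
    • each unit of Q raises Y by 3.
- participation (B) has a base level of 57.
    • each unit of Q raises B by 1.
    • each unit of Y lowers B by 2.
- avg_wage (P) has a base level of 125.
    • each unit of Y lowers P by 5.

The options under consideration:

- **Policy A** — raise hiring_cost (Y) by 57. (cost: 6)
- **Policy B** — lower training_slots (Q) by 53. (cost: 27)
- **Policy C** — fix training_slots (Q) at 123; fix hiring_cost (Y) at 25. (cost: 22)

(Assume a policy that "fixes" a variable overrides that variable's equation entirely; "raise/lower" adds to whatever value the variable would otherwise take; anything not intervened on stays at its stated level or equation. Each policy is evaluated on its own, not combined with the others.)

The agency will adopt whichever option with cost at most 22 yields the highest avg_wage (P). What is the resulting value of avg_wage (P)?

0

Policy A (Y + 57):
  Q = 134
  Y = 188 + 3·134 (+57 from intervention) = 647
  P = 125 − 5·647 = -3110
Policy C (Q := 123, Y := 25):
  Q = 123
  Y = 25
  P = 125 − 5·25 = 0
Comparing — Policy A: P=-3110, Policy C: P=0. Highest is 0 (Policy C).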